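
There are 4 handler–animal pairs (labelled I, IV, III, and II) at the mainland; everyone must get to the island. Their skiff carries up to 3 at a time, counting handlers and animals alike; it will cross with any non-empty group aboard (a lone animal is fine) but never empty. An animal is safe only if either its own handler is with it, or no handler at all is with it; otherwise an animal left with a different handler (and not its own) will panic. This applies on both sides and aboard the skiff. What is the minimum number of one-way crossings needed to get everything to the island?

Counting alone: each trip to the island takes at most 3 across and each return brings at least 1 back, so after t trips out (and t−1 returns) at most 3t − (t−1) of the 8 are across; that first reaches 8 at t = 4, so at least 7 crossings are needed.
The safety rule pushes this higher. Following every safe sequence of crossings, the most of the 8 that can be at the island as the skiff arrives there on crossing 7 is 7 — never all 8.
So no plan with fewer than 9 crossings exists, and this one achieves 9:
1. animal I and handler I cross → the island.
2. handler I crosses ← the mainland.
3. animal IV, handler I, and handler IV cross → the island.
4. animal I and handler I cross ← the mainland.
5. handler I, handler II, and handler III cross → the island.
6. animal IV crosses ← the mainland.
7. animal I and animal IV cross → the island.
8. animal I crosses ← the mainland.
9. animal I, animal II, and animal III cross → the island.

9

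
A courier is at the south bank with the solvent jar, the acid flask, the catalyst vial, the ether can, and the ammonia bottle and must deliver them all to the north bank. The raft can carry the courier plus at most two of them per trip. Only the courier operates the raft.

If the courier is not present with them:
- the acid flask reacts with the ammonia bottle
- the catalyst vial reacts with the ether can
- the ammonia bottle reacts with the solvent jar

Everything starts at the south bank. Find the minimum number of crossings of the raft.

5

Counting alone: the courier can take at most 2 across per trip to the north bank, so moving all 5 needs at least 3 loaded trips out, with a return between consecutive ones — at least 5 crossings.
The plan below uses exactly 5 crossings, so it is optimal:
1. Courier goes to the north bank with the ammonia bottle and the catalyst vial.  [the south bank: the acid flask, the ether can, the solvent jar | the north bank: the ammonia bottle, the catalyst vial]
2. Courier goes back to the south bank alone.  [the south bank: the acid flask, the ether can, the solvent jar | the north bank: the ammonia bottle, the catalyst vial]
3. Courier goes to the north bank with the acid flask and the solvent jar.  [the south bank: the ether can | the north bank: the acid flask, the ammonia bottle, the catalyst vial, the solvent jar]
4. Courier goes back to the south bank with the ammonia bottle.  [the south bank: the ammonia bottle, the ether can | the north bank: the acid flask, the catalyst vial, the solvent jar]
5. Courier goes to the north bank with the ammonia bottle and the ether can.  [the south bank: — | the north bank: the acid flask, the ammonia bottle, the catalyst vial, the ether can, the solvent jar]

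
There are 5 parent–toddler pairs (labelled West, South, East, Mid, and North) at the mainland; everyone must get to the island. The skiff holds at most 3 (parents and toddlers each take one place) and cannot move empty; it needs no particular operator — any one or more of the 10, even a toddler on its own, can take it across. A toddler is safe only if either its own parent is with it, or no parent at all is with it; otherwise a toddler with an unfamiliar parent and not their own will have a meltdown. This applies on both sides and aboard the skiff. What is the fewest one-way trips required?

Counting alone: each trip to the island takes at most 3 across and each return brings at least 1 back, so after t trips out (and t−1 returns) at most 3t − (t−1) of the 10 are across; that first reaches 10 at t = 5, so at least 9 crossings are needed.
The safety rule pushes this higher. Following every safe sequence of crossings, the most of the 10 that can be at the island as the skiff arrives there on crossing 9 is 9 — never all 10.
So no plan with fewer than 11 crossings exists, and this one achieves 11:
1. parent West and toddler West cross → the island.
2. parent West crosses ← the mainland.
3. toddler East, toddler Mid, and toddler South cross → the island.
4. toddler West crosses ← the mainland.
5. parent East, parent Mid, and parent South cross → the island.
6. parent South and toddler South cross ← the mainland.
7. parent North, parent South, and parent West cross → the island.
8. toddler East crosses ← the mainland.
9. toddler South and toddler West cross → the island.
10. toddler West crosses ← the mainland.
11. toddler East, toddler North, and toddler West cross → the island.

11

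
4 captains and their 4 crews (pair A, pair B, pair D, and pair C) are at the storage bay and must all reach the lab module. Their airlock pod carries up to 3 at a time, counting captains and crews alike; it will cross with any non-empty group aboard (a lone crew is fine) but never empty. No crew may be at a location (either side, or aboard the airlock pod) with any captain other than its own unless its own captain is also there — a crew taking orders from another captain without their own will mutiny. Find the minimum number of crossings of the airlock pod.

9

Counting alone: each trip to the lab module takes at most 3 across and each return brings at least 1 back, so after t trips out (and t−1 returns) at most 3t − (t−1) of the 8 are across; that first reaches 8 at t = 4, so at least 7 crossings are needed.
The safety rule pushes this higher. Following every safe sequence of crossings, the most of the 8 that can be at the lab module as the airlock pod arrives there on crossing 7 is 7 — never all 8.
So no plan with fewer than 9 crossings exists, and this one achieves 9:
1. captain A and crew A cross → the lab module.
2. captain A crosses ← the storage bay.
3. captain A, captain B, and crew B cross → the lab module.
4. captain A and crew A cross ← the storage bay.
5. captain A, captain C, and captain D cross → the lab module.
6. crew B crosses ← the storage bay.
7. crew A and crew B cross → the lab module.
8. crew A crosses ← the storage bay.
9. crew A, crew C, and crew D cross → the lab module.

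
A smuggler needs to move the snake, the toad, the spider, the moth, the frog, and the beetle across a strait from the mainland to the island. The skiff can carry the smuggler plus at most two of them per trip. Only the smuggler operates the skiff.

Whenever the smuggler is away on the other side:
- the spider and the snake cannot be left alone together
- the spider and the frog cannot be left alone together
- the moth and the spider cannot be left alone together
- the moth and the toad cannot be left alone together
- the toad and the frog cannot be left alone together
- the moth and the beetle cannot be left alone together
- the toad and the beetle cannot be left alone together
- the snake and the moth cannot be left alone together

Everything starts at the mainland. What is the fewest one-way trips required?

impossible

Whatever the first load, the items left behind include a forbidden pair without the smuggler. No opening move is safe, so no plan exists.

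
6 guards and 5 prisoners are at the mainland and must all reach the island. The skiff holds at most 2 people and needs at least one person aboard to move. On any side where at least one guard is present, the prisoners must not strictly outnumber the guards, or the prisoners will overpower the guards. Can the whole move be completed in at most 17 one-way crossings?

Counting alone: each trip to the island takes at most 2 across and each return brings at least 1 back, so after t trips out (and t−1 returns) at most 2t − (t−1) of the 11 are across; that first reaches 11 at t = 10, so at least 19 crossings are needed.
Since 17 < 19, 17 crossings cannot be enough. (The shortest complete plan in fact takes 19:)
1. 2 prisoners → the island.  (the mainland: 6G 3P; the island: 0G 2P)
2. 1 prisoner ← the mainland.  (the mainland: 6G 4P; the island: 0G 1P)
3. 2 prisoners → the island.  (the mainland: 6G 2P; the island: 0G 3P)
4. 1 prisoner ← the mainland.  (the mainland: 6G 3P; the island: 0G 2P)
5. 2 guards → the island.  (the mainland: 4G 3P; the island: 2G 2P)
6. 1 prisoner ← the mainland.  (the mainland: 4G 4P; the island: 2G 1P)
7. 1 guard and 1 prisoner → the island.  (the mainland: 3G 3P; the island: 3G 2P)
8. 1 guard ← the mainland.  (the mainland: 4G 3P; the island: 2G 2P)
9. 1 guard and 1 prisoner → the island.  (the mainland: 3G 2P; the island: 3G 3P)
10. 1 prisoner ← the mainland.  (the mainland: 3G 3P; the island: 3G 2P)
11. 1 guard and 1 prisoner → the island.  (the mainland: 2G 2P; the island: 4G 3P)
12. 1 guard ← the mainland.  (the mainland: 3G 2P; the island: 3G 3P)
13. 1 guard and 1 prisoner → the island.  (the mainland: 2G 1P; the island: 4G 4P)
14. 1 prisoner ← the mainland.  (the mainland: 2G 2P; the island: 4G 3P)
15. 1 guard and 1 prisoner → the island.  (the mainland: 1G 1P; the island: 5G 4P)
16. 1 guard ← the mainland.  (the mainland: 2G 1P; the island: 4G 4P)
17. 1 guard and 1 prisoner → the island.  (the mainland: 1G 0P; the island: 5G 5P)
18. 1 prisoner ← the mainland.  (the mainland: 1G 1P; the island: 5G 4P)
19. 1 guard and 1 prisoner → the island.  (the mainland: 0G 0P; the island: 6G 5P)

No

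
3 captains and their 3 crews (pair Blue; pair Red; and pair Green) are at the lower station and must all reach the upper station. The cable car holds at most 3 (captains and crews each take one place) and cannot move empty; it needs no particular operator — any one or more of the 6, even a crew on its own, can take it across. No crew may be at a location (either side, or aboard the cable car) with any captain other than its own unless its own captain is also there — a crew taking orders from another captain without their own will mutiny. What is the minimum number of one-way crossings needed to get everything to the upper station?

5

Counting alone: each trip to the upper station takes at most 3 across and each return brings at least 1 back, so after t trips out (and t−1 returns) at most 3t − (t−1) of the 6 are across; that first reaches 6 at t = 3, so at least 5 crossings are needed.
The plan below uses exactly 5 crossings, so it is optimal:
1. captain Blue and crew Blue cross → the upper station.
2. captain Blue crosses ← the lower station.
3. captain Blue, captain Green, and captain Red cross → the upper station.
4. crew Blue crosses ← the lower station.
5. crew Blue, crew Green, and crew Red cross → the upper station.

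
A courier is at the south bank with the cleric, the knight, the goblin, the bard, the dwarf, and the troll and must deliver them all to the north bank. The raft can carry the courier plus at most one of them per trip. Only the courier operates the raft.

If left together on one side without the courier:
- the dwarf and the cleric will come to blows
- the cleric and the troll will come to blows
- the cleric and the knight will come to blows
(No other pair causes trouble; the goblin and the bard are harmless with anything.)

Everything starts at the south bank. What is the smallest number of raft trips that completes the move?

Following every safe sequence of crossings from the start, the most of the 6 that can be at the north bank as the raft arrives there on crossings 1, 3, 5, 7 is 1, 2, 3, 4 respectively; the best ever achieved is 4 of 6.
From crossing 9 on, no configuration arises that was not already reachable earlier: only 36 distinct safe configurations (who is on which side, and where the raft is) can ever be reached, none of them has everyone across, and every continuation just revisits them. So no valid plan exists.

impossible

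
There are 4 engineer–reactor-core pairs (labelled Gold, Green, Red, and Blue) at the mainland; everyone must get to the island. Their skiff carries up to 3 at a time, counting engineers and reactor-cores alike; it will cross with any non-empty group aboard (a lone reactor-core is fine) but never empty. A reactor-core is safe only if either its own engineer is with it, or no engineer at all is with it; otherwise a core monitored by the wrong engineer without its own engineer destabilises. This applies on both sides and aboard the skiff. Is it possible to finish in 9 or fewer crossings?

Yes

Yes — this plan uses 9 crossings (≤ 9):
1. engineer Gold and reactor-core Gold cross → the island.
2. engineer Gold crosses ← the mainland.
3. engineer Gold, engineer Green, and reactor-core Green cross → the island.
4. engineer Gold and reactor-core Gold cross ← the mainland.
5. engineer Blue, engineer Gold, and engineer Red cross → the island.
6. reactor-core Green crosses ← the mainland.
7. reactor-core Gold and reactor-core Green cross → the island.
8. reactor-core Gold crosses ← the mainland.
9. reactor-core Blue, reactor-core Gold, and reactor-core Red cross → the island.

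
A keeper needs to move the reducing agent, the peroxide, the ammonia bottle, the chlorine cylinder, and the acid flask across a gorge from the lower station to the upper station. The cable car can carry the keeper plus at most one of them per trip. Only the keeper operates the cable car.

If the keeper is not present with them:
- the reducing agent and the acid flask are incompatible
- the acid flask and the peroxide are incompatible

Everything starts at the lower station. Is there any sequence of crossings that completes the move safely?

Yes

1. Keeper goes to the upper station with the acid flask.  [the lower station: the ammonia bottle, the chlorine cylinder, the peroxide, the reducing agent | the upper station: the acid flask]
2. Keeper goes back to the lower station alone.  [the lower station: the ammonia bottle, the chlorine cylinder, the peroxide, the reducing agent | the upper station: the acid flask]
3. Keeper goes to the upper station with the reducing agent.  [the lower station: the ammonia bottle, the chlorine cylinder, the peroxide | the upper station: the acid flask, the reducing agent]
4. Keeper goes back to the lower station with the acid flask.  [the lower station: the acid flask, the ammonia bottle, the chlorine cylinder, the peroxide | the upper station: the reducing agent]
5. Keeper goes to the upper station with the peroxide.  [the lower station: the acid flask, the ammonia bottle, the chlorine cylinder | the upper station: the peroxide, the reducing agent]
6. Keeper goes back to the lower station alone.  [the lower station: the acid flask, the ammonia bottle, the chlorine cylinder | the upper station: the peroxide, the reducing agent]
7. Keeper goes to the upper station with the ammonia bottle.  [the lower station: the acid flask, the chlorine cylinder | the upper station: the ammonia bottle, the peroxide, the reducing agent]
8. Keeper goes back to the lower station alone.  [the lower station: the acid flask, the chlorine cylinder | the upper station: the ammonia bottle, the peroxide, the reducing agent]
9. Keeper goes to the upper station with the chlorine cylinder.  [the lower station: the acid flask | the upper station: the ammonia bottle, the chlorine cylinder, the peroxide, the reducing agent]
10. Keeper goes back to the lower station alone.  [the lower station: the acid flask | the upper station: the ammonia bottle, the chlorine cylinder, the peroxide, the reducing agent]
11. Keeper goes to the upper station with the acid flask.  [the lower station: — | the upper station: the acid flask, the ammonia bottle, the chlorine cylinder, the peroxide, the reducing agent]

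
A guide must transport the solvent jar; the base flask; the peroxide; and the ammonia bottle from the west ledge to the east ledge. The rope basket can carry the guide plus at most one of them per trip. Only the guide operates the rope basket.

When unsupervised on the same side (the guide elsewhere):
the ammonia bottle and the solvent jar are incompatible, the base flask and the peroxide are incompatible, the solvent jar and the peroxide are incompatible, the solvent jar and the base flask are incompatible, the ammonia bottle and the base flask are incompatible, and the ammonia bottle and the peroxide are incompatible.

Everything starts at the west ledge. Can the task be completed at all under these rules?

No

Whatever the first load, the items left behind include a forbidden pair without the guide. No opening move is safe, so no plan exists.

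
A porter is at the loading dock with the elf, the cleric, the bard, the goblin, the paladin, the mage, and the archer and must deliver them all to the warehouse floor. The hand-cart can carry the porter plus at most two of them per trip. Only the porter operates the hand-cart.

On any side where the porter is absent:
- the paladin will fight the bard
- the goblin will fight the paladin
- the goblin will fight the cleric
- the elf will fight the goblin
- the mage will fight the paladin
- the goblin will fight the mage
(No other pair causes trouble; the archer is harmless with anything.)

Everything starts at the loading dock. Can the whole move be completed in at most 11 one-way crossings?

Yes

Yes — this plan uses 11 crossings (≤ 11):
1. Porter goes to the warehouse floor with the goblin and the paladin.  [the loading dock: the archer, the bard, the cleric, the elf, the mage | the warehouse floor: the goblin, the paladin]
2. Porter goes back to the loading dock with the goblin.  [the loading dock: the archer, the bard, the cleric, the elf, the goblin, the mage | the warehouse floor: the paladin]
3. Porter goes to the warehouse floor with the elf and the goblin.  [the loading dock: the archer, the bard, the cleric, the mage | the warehouse floor: the elf, the goblin, the paladin]
4. Porter goes back to the loading dock with the goblin.  [the loading dock: the archer, the bard, the cleric, the goblin, the mage | the warehouse floor: the elf, the paladin]
5. Porter goes to the warehouse floor with the cleric and the goblin.  [the loading dock: the archer, the bard, the mage | the warehouse floor: the cleric, the elf, the goblin, the paladin]
6. Porter goes back to the loading dock with the goblin.  [the loading dock: the archer, the bard, the goblin, the mage | the warehouse floor: the cleric, the elf, the paladin]
7. Porter goes to the warehouse floor with the bard and the mage.  [the loading dock: the archer, the goblin | the warehouse floor: the bard, the cleric, the elf, the mage, the paladin]
8. Porter goes back to the loading dock with the paladin.  [the loading dock: the archer, the goblin, the paladin | the warehouse floor: the bard, the cleric, the elf, the mage]
9. Porter goes to the warehouse floor with the archer and the goblin.  [the loading dock: the paladin | the warehouse floor: the archer, the bard, the cleric, the elf, the goblin, the mage]
10. Porter goes back to the loading dock with the goblin.  [the loading dock: the goblin, the paladin | the warehouse floor: the archer, the bard, the cleric, the elf, the mage]
11. Porter goes to the warehouse floor with the goblin and the paladin.  [the loading dock: — | the warehouse floor: the archer, the bard, the cleric, the elf, the goblin, the mage, the paladin]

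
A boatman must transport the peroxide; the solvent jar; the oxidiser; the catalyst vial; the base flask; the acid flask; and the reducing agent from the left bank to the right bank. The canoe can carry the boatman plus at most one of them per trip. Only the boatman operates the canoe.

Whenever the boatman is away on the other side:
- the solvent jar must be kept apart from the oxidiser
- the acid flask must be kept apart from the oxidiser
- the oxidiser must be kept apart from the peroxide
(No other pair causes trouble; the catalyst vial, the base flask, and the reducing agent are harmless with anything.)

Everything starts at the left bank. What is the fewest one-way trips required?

impossible

Following every safe sequence of crossings from the start, the most of the 7 that can be at the right bank as the canoe arrives there on crossings 1, 3, 5, 7, 9 is 1, 2, 3, 4, 5 respectively; the best ever achieved is 5 of 7.
From crossing 11 on, no configuration arises that was not already reachable earlier: only 72 distinct safe configurations (who is on which side, and where the canoe is) can ever be reached, none of them has everyone across, and every continuation just revisits them. So no valid plan exists.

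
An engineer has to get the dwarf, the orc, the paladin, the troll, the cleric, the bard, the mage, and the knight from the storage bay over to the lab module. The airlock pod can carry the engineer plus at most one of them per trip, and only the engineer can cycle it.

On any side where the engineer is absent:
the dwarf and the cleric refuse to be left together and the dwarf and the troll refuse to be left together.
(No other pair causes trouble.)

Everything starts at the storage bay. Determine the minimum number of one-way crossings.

Counting alone: the engineer can take at most 1 across per trip to the lab module, so moving all 8 needs at least 8 loaded trips out, with a return between consecutive ones — at least 15 crossings.
The safety rule pushes this higher. Following every safe sequence of crossings, the most of the 8 that can be at the lab module as the airlock pod arrives there on crossing 15 is 7 — never all 8.
So no plan with fewer than 17 crossings exists, and this one achieves 17:
1. Engineer goes to the lab module with the dwarf.  [the storage bay: the bard, the cleric, the knight, the mage, the orc, the paladin, the troll | the lab module: the dwarf]
2. Engineer goes back to the storage bay alone.  [the storage bay: the bard, the cleric, the knight, the mage, the orc, the paladin, the troll | the lab module: the dwarf]
3. Engineer goes to the lab module with the orc.  [the storage bay: the bard, the cleric, the knight, the mage, the paladin, the troll | the lab module: the dwarf, the orc]
4. Engineer goes back to the storage bay alone.  [the storage bay: the bard, the cleric, the knight, the mage, the paladin, the troll | the lab module: the dwarf, the orc]
5. Engineer goes to the lab module with the paladin.  [the storage bay: the bard, the cleric, the knight, the mage, the troll | the lab module: the dwarf, the orc, the paladin]
6. Engineer goes back to the storage bay alone.  [the storage bay: the bard, the cleric, the knight, the mage, the troll | the lab module: the dwarf, the orc, the paladin]
7. Engineer goes to the lab module with the troll.  [the storage bay: the bard, the cleric, the knight, the mage | the lab module: the dwarf, the orc, the paladin, the troll]
8. Engineer goes back to the storage bay with the dwarf.  [the storage bay: the bard, the cleric, the dwarf, the knight, the mage | the lab module: the orc, the paladin, the troll]
9. Engineer goes to the lab module with the cleric.  [the storage bay: the bard, the dwarf, the knight, the mage | the lab module: the cleric, the orc, the paladin, the troll]
10. Engineer goes back to the storage bay alone.  [the storage bay: the bard, the dwarf, the knight, the mage | the lab module: the cleric, the orc, the paladin, the troll]
11. Engineer goes to the lab module with the bard.  [the storage bay: the dwarf, the knight, the mage | the lab module: the bard, the cleric, the orc, the paladin, the troll]
12. Engineer goes back to the storage bay alone.  [the storage bay: the dwarf, the knight, the mage | the lab module: the bard, the cleric, the orc, the paladin, the troll]
13. Engineer goes to the lab module with the mage.  [the storage bay: the dwarf, the knight | the lab module: the bard, the cleric, the mage, the orc, the paladin, the troll]
14. Engineer goes back to the storage bay alone.  [the storage bay: the dwarf, the knight | the lab module: the bard, the cleric, the mage, the orc, the paladin, the troll]
15. Engineer goes to the lab module with the knight.  [the storage bay: the dwarf | the lab module: the bard, the cleric, the knight, the mage, the orc, the paladin, the troll]
16. Engineer goes back to the storage bay alone.  [the storage bay: the dwarf | the lab module: the bard, the cleric, the knight, the mage, the orc, the paladin, the troll]
17. Engineer goes to the lab module with the dwarf.  [the storage bay: — | the lab module: the bard, the cleric, the dwarf, the knight, the mage, the orc, the paladin, the troll]

17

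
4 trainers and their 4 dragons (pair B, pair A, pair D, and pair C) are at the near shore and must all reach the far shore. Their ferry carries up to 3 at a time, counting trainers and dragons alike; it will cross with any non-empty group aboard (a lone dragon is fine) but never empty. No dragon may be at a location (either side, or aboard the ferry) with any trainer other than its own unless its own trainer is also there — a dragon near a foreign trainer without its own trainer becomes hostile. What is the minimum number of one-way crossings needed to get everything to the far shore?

9

Counting alone: each trip to the far shore takes at most 3 across and each return brings at least 1 back, so after t trips out (and t−1 returns) at most 3t − (t−1) of the 8 are across; that first reaches 8 at t = 4, so at least 7 crossings are needed.
The safety rule pushes this higher. Following every safe sequence of crossings, the most of the 8 that can be at the far shore as the ferry arrives there on crossing 7 is 7 — never all 8.
So no plan with fewer than 9 crossings exists, and this one achieves 9:
1. dragon B and trainer B cross → the far shore.
2. trainer B crosses ← the near shore.
3. dragon A, trainer A, and trainer B cross → the far shore.
4. dragon B and trainer B cross ← the near shore.
5. trainer B, trainer C, and trainer D cross → the far shore.
6. dragon A crosses ← the near shore.
7. dragon A and dragon B cross → the far shore.
8. dragon B crosses ← the near shore.
9. dragon B, dragon C, and dragon D cross → the far shore.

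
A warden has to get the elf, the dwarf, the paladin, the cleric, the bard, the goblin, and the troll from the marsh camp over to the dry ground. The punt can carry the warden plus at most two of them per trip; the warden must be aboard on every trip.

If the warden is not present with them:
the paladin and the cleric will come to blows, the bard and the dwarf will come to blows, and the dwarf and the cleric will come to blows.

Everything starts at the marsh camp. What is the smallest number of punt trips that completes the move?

Counting alone: the warden can take at most 2 across per trip to the dry ground, so moving all 7 needs at least 4 loaded trips out, with a return between consecutive ones — at least 7 crossings.
The plan below uses exactly 7 crossings, so it is optimal:
1. Warden goes to the dry ground with the dwarf and the paladin.
2. Warden goes back to the marsh camp alone.
3. Warden goes to the dry ground with the elf.
4. Warden goes back to the marsh camp alone.
5. Warden goes to the dry ground with the goblin and the troll.
6. Warden goes back to the marsh camp alone.
7. Warden goes to the dry ground with the bard and the cleric.

7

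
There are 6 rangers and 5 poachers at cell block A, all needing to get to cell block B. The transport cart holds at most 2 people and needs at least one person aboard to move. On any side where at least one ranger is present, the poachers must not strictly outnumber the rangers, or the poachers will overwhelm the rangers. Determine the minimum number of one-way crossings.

19

Counting alone: each trip to cell block B takes at most 2 across and each return brings at least 1 back, so after t trips out (and t−1 returns) at most 2t − (t−1) of the 11 are across; that first reaches 11 at t = 10, so at least 19 crossings are needed.
The plan below uses exactly 19 crossings, so it is optimal:
1. 2 poachers → cell block B.  (cell block A: 6R 3P; cell block B: 0R 2P)
2. 1 poacher ← cell block A.  (cell block A: 6R 4P; cell block B: 0R 1P)
3. 2 poachers → cell block B.  (cell block A: 6R 2P; cell block B: 0R 3P)
4. 1 poacher ← cell block A.  (cell block A: 6R 3P; cell block B: 0R 2P)
5. 2 rangers → cell block B.  (cell block A: 4R 3P; cell block B: 2R 2P)
6. 1 poacher ← cell block A.  (cell block A: 4R 4P; cell block B: 2R 1P)
7. 1 ranger and 1 poacher → cell block B.  (cell block A: 3R 3P; cell block B: 3R 2P)
8. 1 ranger ← cell block A.  (cell block A: 4R 3P; cell block B: 2R 2P)
9. 1 ranger and 1 poacher → cell block B.  (cell block A: 3R 2P; cell block B: 3R 3P)
10. 1 poacher ← cell block A.  (cell block A: 3R 3P; cell block B: 3R 2P)
11. 1 ranger and 1 poacher → cell block B.  (cell block A: 2R 2P; cell block B: 4R 3P)
12. 1 ranger ← cell block A.  (cell block A: 3R 2P; cell block B: 3R 3P)
13. 1 ranger and 1 poacher → cell block B.  (cell block A: 2R 1P; cell block B: 4R 4P)
14. 1 poacher ← cell block A.  (cell block A: 2R 2P; cell block B: 4R 3P)
15. 1 ranger and 1 poacher → cell block B.  (cell block A: 1R 1P; cell block B: 5R 4P)
16. 1 ranger ← cell block A.  (cell block A: 2R 1P; cell block B: 4R 4P)
17. 1 ranger and 1 poacher → cell block B.  (cell block A: 1R 0P; cell block B: 5R 5P)
18. 1 poacher ← cell block A.  (cell block A: 1R 1P; cell block B: 5R 4P)
19. 1 ranger and 1 poacher → cell block B.  (cell block A: 0R 0P; cell block B: 6R 5P)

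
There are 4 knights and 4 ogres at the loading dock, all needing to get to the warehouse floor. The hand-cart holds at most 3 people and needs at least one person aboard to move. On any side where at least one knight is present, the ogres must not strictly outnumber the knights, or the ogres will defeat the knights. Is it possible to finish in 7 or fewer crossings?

No

Counting alone: each trip to the warehouse floor takes at most 3 across and each return brings at least 1 back, so after t trips out (and t−1 returns) at most 3t − (t−1) of the 8 are across; that first reaches 8 at t = 4, so at least 7 crossings are needed.
The safety rule pushes this higher. Following every safe sequence of crossings, the most of the 8 that can be at the warehouse floor as the hand-cart arrives there on crossing 7 is 7 — never all 8.
So the move cannot be finished within 7 crossings. (The shortest complete plan takes 9:)
1. 2 ogres → the warehouse floor.  (the loading dock: 4K 2O; the warehouse floor: 0K 2O)
2. 1 ogre ← the loading dock.  (the loading dock: 4K 3O; the warehouse floor: 0K 1O)
3. 3 ogres → the warehouse floor.  (the loading dock: 4K 0O; the warehouse floor: 0K 4O)
4. 1 ogre ← the loading dock.  (the loading dock: 4K 1O; the warehouse floor: 0K 3O)
5. 3 knights → the warehouse floor.  (the loading dock: 1K 1O; the warehouse floor: 3K 3O)
6. 1 knight and 1 ogre ← the loading dock.  (the loading dock: 2K 2O; the warehouse floor: 2K 2O)
7. 2 knights → the warehouse floor.  (the loading dock: 0K 2O; the warehouse floor: 4K 2O)
8. 1 ogre ← the loading dock.  (the loading dock: 0K 3O; the warehouse floor: 4K 1O)
9. 3 ogres → the warehouse floor.  (the loading dock: 0K 0O; the warehouse floor: 4K 4O)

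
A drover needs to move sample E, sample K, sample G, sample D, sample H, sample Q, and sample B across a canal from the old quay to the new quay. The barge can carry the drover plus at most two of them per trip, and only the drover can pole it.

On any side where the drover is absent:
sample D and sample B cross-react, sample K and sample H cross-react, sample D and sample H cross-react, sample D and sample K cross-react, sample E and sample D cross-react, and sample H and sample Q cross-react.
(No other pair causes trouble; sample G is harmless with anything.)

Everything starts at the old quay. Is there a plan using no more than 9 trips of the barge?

No

Counting alone: the drover can take at most 2 across per trip to the new quay, so moving all 7 needs at least 4 loaded trips out, with a return between consecutive ones — at least 7 crossings.
The safety rule pushes this higher. Following every safe sequence of crossings, the most of the 7 that can be at the new quay as the barge arrives there on crossings 7, 9 is 5, 6 respectively — never all 7.
So the move cannot be finished within 9 crossings. (The shortest complete plan takes 11:)
1. Drover goes to the new quay with sample D and sample H.  [the old quay: sample B, sample E, sample G, sample K, sample Q | the new quay: sample D, sample H]
2. Drover goes back to the old quay with sample D.  [the old quay: sample B, sample D, sample E, sample G, sample K, sample Q | the new quay: sample H]
3. Drover goes to the new quay with sample D and sample E.  [the old quay: sample B, sample G, sample K, sample Q | the new quay: sample D, sample E, sample H]
4. Drover goes back to the old quay with sample D.  [the old quay: sample B, sample D, sample G, sample K, sample Q | the new quay: sample E, sample H]
5. Drover goes to the new quay with sample B and sample K.  [the old quay: sample D, sample G, sample Q | the new quay: sample B, sample E, sample H, sample K]
6. Drover goes back to the old quay with sample K.  [the old quay: sample D, sample G, sample K, sample Q | the new quay: sample B, sample E, sample H]
7. Drover goes to the new quay with sample G and sample K.  [the old quay: sample D, sample Q | the new quay: sample B, sample E, sample G, sample H, sample K]
8. Drover goes back to the old quay with sample K.  [the old quay: sample D, sample K, sample Q | the new quay: sample B, sample E, sample G, sample H]
9. Drover goes to the new quay with sample K and sample Q.  [the old quay: sample D | the new quay: sample B, sample E, sample G, sample H, sample K, sample Q]
10. Drover goes back to the old quay with sample H.  [the old quay: sample D, sample H | the new quay: sample B, sample E, sample G, sample K, sample Q]
11. Drover goes to the new quay with sample D and sample H.  [the old quay: — | the new quay: sample B, sample D, sample E, sample G, sample H, sample K, sample Q]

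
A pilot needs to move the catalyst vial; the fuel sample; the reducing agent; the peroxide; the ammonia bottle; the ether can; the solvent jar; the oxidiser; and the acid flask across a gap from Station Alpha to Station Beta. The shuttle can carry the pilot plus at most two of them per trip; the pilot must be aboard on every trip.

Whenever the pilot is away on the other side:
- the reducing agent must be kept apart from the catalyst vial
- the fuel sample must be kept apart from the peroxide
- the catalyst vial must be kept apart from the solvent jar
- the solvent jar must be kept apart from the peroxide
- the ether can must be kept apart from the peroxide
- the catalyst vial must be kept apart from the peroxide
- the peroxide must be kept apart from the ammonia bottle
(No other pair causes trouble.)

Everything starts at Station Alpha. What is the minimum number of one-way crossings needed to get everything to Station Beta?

15

Counting alone: the pilot can take at most 2 across per trip to Station Beta, so moving all 9 needs at least 5 loaded trips out, with a return between consecutive ones — at least 9 crossings.
The safety rule pushes this higher. Following every safe sequence of crossings, the most of the 9 that can be at Station Beta as the shuttle arrives there on crossings 9, 11, 13 is 6, 7, 8 respectively — never all 9.
So no plan with fewer than 15 crossings exists, and this one achieves 15:
1. Pilot goes to Station Beta with the catalyst vial and the peroxide.  [Station Alpha: the acid flask, the ammonia bottle, the ether can, the fuel sample, the oxidiser, the reducing agent, the solvent jar | Station Beta: the catalyst vial, the peroxide]
2. Pilot goes back to Station Alpha with the catalyst vial.  [Station Alpha: the acid flask, the ammonia bottle, the catalyst vial, the ether can, the fuel sample, the oxidiser, the reducing agent, the solvent jar | Station Beta: the peroxide]
3. Pilot goes to Station Beta with the catalyst vial and the fuel sample.  [Station Alpha: the acid flask, the ammonia bottle, the ether can, the oxidiser, the reducing agent, the solvent jar | Station Beta: the catalyst vial, the fuel sample, the peroxide]
4. Pilot goes back to Station Alpha with the peroxide.  [Station Alpha: the acid flask, the ammonia bottle, the ether can, the oxidiser, the peroxide, the reducing agent, the solvent jar | Station Beta: the catalyst vial, the fuel sample]
5. Pilot goes to Station Beta with the ammonia bottle and the peroxide.  [Station Alpha: the acid flask, the ether can, the oxidiser, the reducing agent, the solvent jar | Station Beta: the ammonia bottle, the catalyst vial, the fuel sample, the peroxide]
6. Pilot goes back to Station Alpha with the peroxide.  [Station Alpha: the acid flask, the ether can, the oxidiser, the peroxide, the reducing agent, the solvent jar | Station Beta: the ammonia bottle, the catalyst vial, the fuel sample]
7. Pilot goes to Station Beta with the ether can and the peroxide.  [Station Alpha: the acid flask, the oxidiser, the reducing agent, the solvent jar | Station Beta: the ammonia bottle, the catalyst vial, the ether can, the fuel sample, the peroxide]
8. Pilot goes back to Station Alpha with the peroxide.  [Station Alpha: the acid flask, the oxidiser, the peroxide, the reducing agent, the solvent jar | Station Beta: the ammonia bottle, the catalyst vial, the ether can, the fuel sample]
9. Pilot goes to Station Beta with the reducing agent and the solvent jar.  [Station Alpha: the acid flask, the oxidiser, the peroxide | Station Beta: the ammonia bottle, the catalyst vial, the ether can, the fuel sample, the reducing agent, the solvent jar]
10. Pilot goes back to Station Alpha with the catalyst vial.  [Station Alpha: the acid flask, the catalyst vial, the oxidiser, the peroxide | Station Beta: the ammonia bottle, the ether can, the fuel sample, the reducing agent, the solvent jar]
11. Pilot goes to Station Beta with the catalyst vial and the oxidiser.  [Station Alpha: the acid flask, the peroxide | Station Beta: the ammonia bottle, the catalyst vial, the ether can, the fuel sample, the oxidiser, the reducing agent, the solvent jar]
12. Pilot goes back to Station Alpha with the catalyst vial.  [Station Alpha: the acid flask, the catalyst vial, the peroxide | Station Beta: the ammonia bottle, the ether can, the fuel sample, the oxidiser, the reducing agent, the solvent jar]
13. Pilot goes to Station Beta with the acid flask and the catalyst vial.  [Station Alpha: the peroxide | Station Beta: the acid flask, the ammonia bottle, the catalyst vial, the ether can, the fuel sample, the oxidiser, the reducing agent, the solvent jar]
14. Pilot goes back to Station Alpha with the catalyst vial.  [Station Alpha: the catalyst vial, the peroxide | Station Beta: the acid flask, the ammonia bottle, the ether can, the fuel sample, the oxidiser, the reducing agent, the solvent jar]
15. Pilot goes to Station Beta with the catalyst vial and the peroxide.  [Station Alpha: — | Station Beta: the acid flask, the ammonia bottle, the catalyst vial, the ether can, the fuel sample, the oxidiser, the peroxide, the reducing agent, the solvent jar]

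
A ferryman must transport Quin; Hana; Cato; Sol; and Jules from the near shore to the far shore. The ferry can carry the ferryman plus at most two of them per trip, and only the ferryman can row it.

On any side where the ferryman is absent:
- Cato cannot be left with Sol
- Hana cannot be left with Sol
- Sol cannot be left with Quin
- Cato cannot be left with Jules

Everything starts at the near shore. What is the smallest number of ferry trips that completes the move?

5

Counting alone: the ferryman can take at most 2 across per trip to the far shore, so moving all 5 needs at least 3 loaded trips out, with a return between consecutive ones — at least 5 crossings.
The plan below uses exactly 5 crossings, so it is optimal:
1. Ferryman goes to the far shore with Cato and Sol.  [the near shore: Hana, Jules, Quin | the far shore: Cato, Sol]
2. Ferryman goes back to the near shore with Sol.  [the near shore: Hana, Jules, Quin, Sol | the far shore: Cato]
3. Ferryman goes to the far shore with Hana and Quin.  [the near shore: Jules, Sol | the far shore: Cato, Hana, Quin]
4. Ferryman goes back to the near shore alone.  [the near shore: Jules, Sol | the far shore: Cato, Hana, Quin]
5. Ferryman goes to the far shore with Jules and Sol.  [the near shore: — | the far shore: Cato, Hana, Jules, Quin, Sol]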